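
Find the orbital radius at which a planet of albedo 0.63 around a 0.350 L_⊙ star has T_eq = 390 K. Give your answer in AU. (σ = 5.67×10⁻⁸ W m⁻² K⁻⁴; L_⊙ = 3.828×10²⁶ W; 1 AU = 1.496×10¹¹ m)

d ≈ 0.183 AU

L = 0.350 × 3.828×10²⁶ = 1.34×10²⁶ W.
From T_eq⁴ = L(1−A)/(16πσd²): d = √[L(1−A)/(16πσT_eq⁴)].
d = √[1.34×10²⁶ × 0.37 / (16π × 5.67×10⁻⁸ × (390)⁴)] = 2.74×10¹⁰ m = 0.183 AU.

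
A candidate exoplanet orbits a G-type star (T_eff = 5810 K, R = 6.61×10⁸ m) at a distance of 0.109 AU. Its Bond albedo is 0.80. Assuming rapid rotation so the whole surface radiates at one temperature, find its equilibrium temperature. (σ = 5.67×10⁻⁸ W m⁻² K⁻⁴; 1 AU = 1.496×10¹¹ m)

T_eq ≈ 553 K

d = 0.109 AU = 1.63×10¹⁰ m.
L = 4πR_⋆²σT_⋆⁴ = 4π(6.61×10⁸)² × 5.67×10⁻⁸ × (5810)⁴ = 3.55×10²⁶ W.
S = L/(4πd²) = 1.06×10⁵ W m⁻².
Energy balance: absorbed = emitted ⇒ πR²·S(1−A) = 4πR²·σT_eq⁴, so T_eq⁴ = S(1−A)/(4σ).
T_eq = [1.06×10⁵ × 0.20 / (4 × 5.67×10⁻⁸)]^(1/4) = (9.36×10¹⁰)^(1/4) = 553 K.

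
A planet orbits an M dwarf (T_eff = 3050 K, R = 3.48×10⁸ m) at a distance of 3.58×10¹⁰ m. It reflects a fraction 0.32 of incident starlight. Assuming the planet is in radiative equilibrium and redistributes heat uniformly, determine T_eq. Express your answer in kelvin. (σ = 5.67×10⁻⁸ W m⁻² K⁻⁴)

T_eq ≈ 193 K

L = 4πR_⋆²σT_⋆⁴ = 4π(3.48×10⁸)² × 5.67×10⁻⁸ × (3050)⁴ = 7.47×10²⁴ W.
S = L/(4πd²) = 464 W m⁻².
Energy balance: absorbed = emitted ⇒ πR²·S(1−A) = 4πR²·σT_eq⁴, so T_eq⁴ = S(1−A)/(4σ).
T_eq = [464 × 0.68 / (4 × 5.67×10⁻⁸)]^(1/4) = (1.39×10⁹)^(1/4) = 193 K.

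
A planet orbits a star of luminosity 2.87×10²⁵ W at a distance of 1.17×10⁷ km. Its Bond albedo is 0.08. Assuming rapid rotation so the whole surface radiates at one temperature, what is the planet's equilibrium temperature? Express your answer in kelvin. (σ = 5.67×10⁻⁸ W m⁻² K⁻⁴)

d = 1.17×10⁷ km = 1.17×10¹⁰ m.
Flux: S = L/(4πd²) = 2.87×10²⁵/(4π×(1.17×10¹⁰)²) = 1.67×10⁴ W m⁻².
Energy balance: absorbed = emitted ⇒ πR²·S(1−A) = 4πR²·σT_eq⁴, so T_eq⁴ = S(1−A)/(4σ).
T_eq = [1.67×10⁴ × 0.92 / (4 × 5.67×10⁻⁸)]^(1/4) = (6.77×10¹⁰)^(1/4) = 510 K.

T_eq ≈ 510 K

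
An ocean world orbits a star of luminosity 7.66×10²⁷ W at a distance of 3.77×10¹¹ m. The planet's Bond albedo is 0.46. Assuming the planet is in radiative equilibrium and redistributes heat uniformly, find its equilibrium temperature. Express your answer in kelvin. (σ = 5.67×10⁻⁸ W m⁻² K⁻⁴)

Flux: S = L/(4πd²) = 7.66×10²⁷/(4π×(3.77×10¹¹)²) = 4290 W m⁻².
Energy balance: absorbed = emitted ⇒ πR²·S(1−A) = 4πR²·σT_eq⁴, so T_eq⁴ = S(1−A)/(4σ).
T_eq = [4290 × 0.54 / (4 × 5.67×10⁻⁸)]^(1/4) = (1.02×10¹⁰)^(1/4) = 318 K.

T_eq ≈ 318 K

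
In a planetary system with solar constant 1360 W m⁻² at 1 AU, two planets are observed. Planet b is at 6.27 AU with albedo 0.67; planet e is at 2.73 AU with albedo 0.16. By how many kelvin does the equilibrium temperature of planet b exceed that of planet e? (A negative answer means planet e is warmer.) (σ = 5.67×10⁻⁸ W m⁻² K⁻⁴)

T_eq = [S₀(1−A)/(4σd²)]^(1/4), so T ∝ (1−A)^(1/4) / √d.
T₁ = [1360×0.33/(4×5.67×10⁻⁸×6.27²)]^(1/4) = 84.23 K.
T₂ = [1360×0.84/(4×5.67×10⁻⁸×2.73²)]^(1/4) = 161.24 K.

ΔT ≈ -77.0 K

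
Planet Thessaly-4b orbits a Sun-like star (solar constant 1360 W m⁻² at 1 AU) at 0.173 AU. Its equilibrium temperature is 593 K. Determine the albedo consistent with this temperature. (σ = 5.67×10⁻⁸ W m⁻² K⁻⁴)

A ≈ 0.38

Flux at 0.173 AU: S = 1360/0.173² = 4.54×10⁴ W m⁻².
From T_eq⁴ = S(1−A)/(4σ): 1−A = 4σT_eq⁴/S.
1−A = 4 × 5.67×10⁻⁸ × (593)⁴ / 4.54×10⁴ = 0.617.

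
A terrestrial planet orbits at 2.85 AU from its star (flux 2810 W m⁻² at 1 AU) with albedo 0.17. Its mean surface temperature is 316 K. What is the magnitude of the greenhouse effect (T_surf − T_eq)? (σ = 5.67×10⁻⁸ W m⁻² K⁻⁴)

S = 2810/2.85² = 346.0 W m⁻².
T_eq = [S(1−A)/(4σ)]^(1/4) = [346.0×0.83/(4×5.67×10⁻⁸)]^(1/4) = 188.6 K.
ΔT = T_surf − T_eq = 316 − 188.6.

ΔT ≈ 127.4 K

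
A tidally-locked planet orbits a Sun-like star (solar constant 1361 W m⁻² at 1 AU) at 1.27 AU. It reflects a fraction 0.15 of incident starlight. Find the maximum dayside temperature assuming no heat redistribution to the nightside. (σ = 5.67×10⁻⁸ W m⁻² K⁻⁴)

T_ss ≈ 335 K

Flux at 1.27 AU: S = 1361/1.27² = 844 W m⁻².
With no redistribution each surface element balances locally: S(1−A) = σT⁴.
T = [844 × 0.85 / 5.67×10⁻⁸]^(1/4) = (1.26×10¹⁰)^(1/4) = 335 K.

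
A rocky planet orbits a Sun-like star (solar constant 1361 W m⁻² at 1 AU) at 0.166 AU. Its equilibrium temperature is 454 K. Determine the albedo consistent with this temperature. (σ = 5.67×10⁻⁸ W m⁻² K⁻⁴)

A ≈ 0.80

Flux at 0.166 AU: S = 1361/0.166² = 4.94×10⁴ W m⁻².
From T_eq⁴ = S(1−A)/(4σ): 1−A = 4σT_eq⁴/S.
1−A = 4 × 5.67×10⁻⁸ × (454)⁴ / 4.94×10⁴ = 0.195.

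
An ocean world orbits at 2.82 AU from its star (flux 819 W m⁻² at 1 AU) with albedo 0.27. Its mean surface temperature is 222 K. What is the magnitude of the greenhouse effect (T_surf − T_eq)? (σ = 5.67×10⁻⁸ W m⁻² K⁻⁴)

ΔT ≈ 87.1 K

S = 819/2.82² = 103.0 W m⁻².
T_eq = [S(1−A)/(4σ)]^(1/4) = [103.0×0.73/(4×5.67×10⁻⁸)]^(1/4) = 134.9 K.
ΔT = T_surf − T_eq = 222 − 134.9.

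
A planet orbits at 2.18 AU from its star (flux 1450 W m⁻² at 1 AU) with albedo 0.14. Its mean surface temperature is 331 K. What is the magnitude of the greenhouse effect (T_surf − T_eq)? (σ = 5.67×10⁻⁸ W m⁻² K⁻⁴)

S = 1450/2.18² = 305.1 W m⁻².
T_eq = [S(1−A)/(4σ)]^(1/4) = [305.1×0.86/(4×5.67×10⁻⁸)]^(1/4) = 184.4 K.
ΔT = T_surf − T_eq = 331 − 184.4.

ΔT ≈ 146.6 K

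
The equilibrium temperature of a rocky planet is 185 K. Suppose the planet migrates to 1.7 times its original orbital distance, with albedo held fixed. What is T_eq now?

T_eq ∝ L^(1/4) · d^(−1/2).
T′ = 185 / 1.7^(1/2) = 142 K.

T_eq ≈ 142 K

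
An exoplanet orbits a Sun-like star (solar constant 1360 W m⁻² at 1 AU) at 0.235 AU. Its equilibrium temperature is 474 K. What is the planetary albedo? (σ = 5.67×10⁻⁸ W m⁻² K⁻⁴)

Flux at 0.235 AU: S = 1360/0.235² = 2.46×10⁴ W m⁻².
From T_eq⁴ = S(1−A)/(4σ): 1−A = 4σT_eq⁴/S.
1−A = 4 × 5.67×10⁻⁸ × (474)⁴ / 2.46×10⁴ = 0.465.

A ≈ 0.54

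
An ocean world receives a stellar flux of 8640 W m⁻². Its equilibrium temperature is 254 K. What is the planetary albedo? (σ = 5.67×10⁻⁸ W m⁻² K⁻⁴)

A ≈ 0.89

From T_eq⁴ = S(1−A)/(4σ): 1−A = 4σT_eq⁴/S.
1−A = 4 × 5.67×10⁻⁸ × (254)⁴ / 8640 = 0.109.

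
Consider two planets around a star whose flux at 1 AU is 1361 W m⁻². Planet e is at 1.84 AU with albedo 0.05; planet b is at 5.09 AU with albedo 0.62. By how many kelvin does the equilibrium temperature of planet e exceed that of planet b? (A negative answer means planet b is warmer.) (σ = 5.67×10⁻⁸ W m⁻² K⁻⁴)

ΔT ≈ 105.7 K

T_eq = [S₀(1−A)/(4σd²)]^(1/4), so T ∝ (1−A)^(1/4) / √d.
T₁ = [1361×0.95/(4×5.67×10⁻⁸×1.84²)]^(1/4) = 202.57 K.
T₂ = [1361×0.38/(4×5.67×10⁻⁸×5.09²)]^(1/4) = 96.86 K.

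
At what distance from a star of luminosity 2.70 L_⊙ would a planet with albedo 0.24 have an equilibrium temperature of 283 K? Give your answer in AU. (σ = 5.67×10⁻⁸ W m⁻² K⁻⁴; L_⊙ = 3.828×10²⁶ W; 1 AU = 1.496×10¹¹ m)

d ≈ 1.39 AU

L = 2.70 × 3.828×10²⁶ = 1.03×10²⁷ W.
From T_eq⁴ = L(1−A)/(16πσd²): d = √[L(1−A)/(16πσT_eq⁴)].
d = √[1.03×10²⁷ × 0.76 / (16π × 5.67×10⁻⁸ × (283)⁴)] = 2.07×10¹¹ m = 1.39 AU.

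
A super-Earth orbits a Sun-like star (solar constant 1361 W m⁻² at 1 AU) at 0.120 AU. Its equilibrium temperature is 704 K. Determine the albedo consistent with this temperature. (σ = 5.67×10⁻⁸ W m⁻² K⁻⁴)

A ≈ 0.41

Flux at 0.120 AU: S = 1361/0.120² = 9.45×10⁴ W m⁻².
From T_eq⁴ = S(1−A)/(4σ): 1−A = 4σT_eq⁴/S.
1−A = 4 × 5.67×10⁻⁸ × (704)⁴ / 9.45×10⁴ = 0.589.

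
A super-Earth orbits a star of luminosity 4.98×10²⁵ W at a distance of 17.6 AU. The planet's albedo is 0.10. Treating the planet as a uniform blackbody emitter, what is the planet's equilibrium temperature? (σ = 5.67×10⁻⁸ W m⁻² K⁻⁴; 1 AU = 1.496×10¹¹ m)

d = 17.6 AU = 2.63×10¹² m.
Flux: S = L/(4πd²) = 4.98×10²⁵/(4π×(2.63×10¹²)²) = 0.572 W m⁻².
Energy balance: absorbed = emitted ⇒ πR²·S(1−A) = 4πR²·σT_eq⁴, so T_eq⁴ = S(1−A)/(4σ).
T_eq = [0.572 × 0.90 / (4 × 5.67×10⁻⁸)]^(1/4) = (2.27×10⁶)^(1/4) = 38.8 K.

T_eq ≈ 38.8 K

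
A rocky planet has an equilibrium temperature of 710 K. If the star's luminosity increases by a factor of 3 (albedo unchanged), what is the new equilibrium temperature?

T_eq ≈ 934 K

T_eq ∝ L^(1/4) · d^(−1/2).
T′ = 710 × 3^(1/4) = 934 K.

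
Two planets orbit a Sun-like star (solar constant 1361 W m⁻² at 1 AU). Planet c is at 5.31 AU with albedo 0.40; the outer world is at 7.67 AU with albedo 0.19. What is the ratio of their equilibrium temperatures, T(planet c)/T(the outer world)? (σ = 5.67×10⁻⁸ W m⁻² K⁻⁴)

T₁/T₂ ≈ 1.115

T_eq = [S₀(1−A)/(4σd²)]^(1/4), so T ∝ (1−A)^(1/4) / √d.
T₁ = [1361×0.60/(4×5.67×10⁻⁸×5.31²)]^(1/4) = 106.30 K.
T₂ = [1361×0.81/(4×5.67×10⁻⁸×7.67²)]^(1/4) = 95.34 K.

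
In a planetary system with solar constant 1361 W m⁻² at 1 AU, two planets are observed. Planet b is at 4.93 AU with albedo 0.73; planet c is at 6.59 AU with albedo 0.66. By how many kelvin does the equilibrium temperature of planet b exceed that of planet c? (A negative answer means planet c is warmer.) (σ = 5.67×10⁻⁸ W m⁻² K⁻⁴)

T_eq = [S₀(1−A)/(4σd²)]^(1/4), so T ∝ (1−A)^(1/4) / √d.
T₁ = [1361×0.27/(4×5.67×10⁻⁸×4.93²)]^(1/4) = 90.36 K.
T₂ = [1361×0.34/(4×5.67×10⁻⁸×6.59²)]^(1/4) = 82.79 K.

ΔT ≈ 7.6 K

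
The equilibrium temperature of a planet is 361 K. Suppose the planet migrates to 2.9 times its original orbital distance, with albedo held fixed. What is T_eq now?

T_eq ≈ 212 K

T_eq ∝ L^(1/4) · d^(−1/2).
T′ = 361 / 2.9^(1/2) = 212 K.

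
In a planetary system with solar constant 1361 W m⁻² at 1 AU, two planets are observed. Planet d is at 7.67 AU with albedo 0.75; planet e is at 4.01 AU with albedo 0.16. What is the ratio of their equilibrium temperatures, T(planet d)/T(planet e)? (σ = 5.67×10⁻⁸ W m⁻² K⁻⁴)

T_eq = [S₀(1−A)/(4σd²)]^(1/4), so T ∝ (1−A)^(1/4) / √d.
T₁ = [1361×0.25/(4×5.67×10⁻⁸×7.67²)]^(1/4) = 71.06 K.
T₂ = [1361×0.84/(4×5.67×10⁻⁸×4.01²)]^(1/4) = 133.06 K.

T₁/T₂ ≈ 0.534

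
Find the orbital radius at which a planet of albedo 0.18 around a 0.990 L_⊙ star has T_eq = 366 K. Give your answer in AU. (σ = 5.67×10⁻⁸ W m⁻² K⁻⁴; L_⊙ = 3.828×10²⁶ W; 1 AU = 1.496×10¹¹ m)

L = 0.990 × 3.828×10²⁶ = 3.79×10²⁶ W.
From T_eq⁴ = L(1−A)/(16πσd²): d = √[L(1−A)/(16πσT_eq⁴)].
d = √[3.79×10²⁶ × 0.82 / (16π × 5.67×10⁻⁸ × (366)⁴)] = 7.80×10¹⁰ m = 0.521 AU.

d ≈ 0.521 AU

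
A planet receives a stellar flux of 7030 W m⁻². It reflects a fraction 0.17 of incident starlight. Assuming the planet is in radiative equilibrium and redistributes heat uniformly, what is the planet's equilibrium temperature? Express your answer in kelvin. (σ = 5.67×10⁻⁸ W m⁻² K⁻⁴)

Energy balance: absorbed = emitted ⇒ πR²·S(1−A) = 4πR²·σT_eq⁴, so T_eq⁴ = S(1−A)/(4σ).
T_eq = [7030 × 0.83 / (4 × 5.67×10⁻⁸)]^(1/4) = (2.57×10¹⁰)^(1/4) = 400 K.

T_eq ≈ 400 K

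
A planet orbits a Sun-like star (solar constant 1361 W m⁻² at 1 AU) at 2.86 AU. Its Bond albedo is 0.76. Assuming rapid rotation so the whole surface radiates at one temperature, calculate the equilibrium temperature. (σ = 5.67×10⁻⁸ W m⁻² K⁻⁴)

Flux at 2.86 AU: S = 1361/2.86² = 166 W m⁻².
Energy balance: absorbed = emitted ⇒ πR²·S(1−A) = 4πR²·σT_eq⁴, so T_eq⁴ = S(1−A)/(4σ).
T_eq = [166 × 0.24 / (4 × 5.67×10⁻⁸)]^(1/4) = (1.76×10⁸)^(1/4) = 115 K.

T_eq ≈ 115 K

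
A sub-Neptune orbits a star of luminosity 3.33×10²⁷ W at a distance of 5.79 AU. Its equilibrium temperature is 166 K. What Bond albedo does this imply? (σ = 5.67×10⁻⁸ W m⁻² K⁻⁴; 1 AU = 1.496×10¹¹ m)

d = 5.79 AU = 8.66×10¹¹ m.
Flux: S = L/(4πd²) = 3.33×10²⁷/(4π×(8.66×10¹¹)²) = 353 W m⁻².
From T_eq⁴ = S(1−A)/(4σ): 1−A = 4σT_eq⁴/S.
1−A = 4 × 5.67×10⁻⁸ × (166)⁴ / 353 = 0.488.

A ≈ 0.51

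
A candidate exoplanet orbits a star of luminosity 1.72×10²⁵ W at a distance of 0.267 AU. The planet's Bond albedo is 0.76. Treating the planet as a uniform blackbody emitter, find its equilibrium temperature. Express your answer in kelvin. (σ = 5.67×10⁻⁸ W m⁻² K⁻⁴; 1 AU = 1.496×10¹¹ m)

T_eq ≈ 174 K

d = 0.267 AU = 3.99×10¹⁰ m.
Flux: S = L/(4πd²) = 1.72×10²⁵/(4π×(3.99×10¹⁰)²) = 858 W m⁻².
Energy balance: absorbed = emitted ⇒ πR²·S(1−A) = 4πR²·σT_eq⁴, so T_eq⁴ = S(1−A)/(4σ).
T_eq = [858 × 0.24 / (4 × 5.67×10⁻⁸)]^(1/4) = (9.08×10⁸)^(1/4) = 174 K.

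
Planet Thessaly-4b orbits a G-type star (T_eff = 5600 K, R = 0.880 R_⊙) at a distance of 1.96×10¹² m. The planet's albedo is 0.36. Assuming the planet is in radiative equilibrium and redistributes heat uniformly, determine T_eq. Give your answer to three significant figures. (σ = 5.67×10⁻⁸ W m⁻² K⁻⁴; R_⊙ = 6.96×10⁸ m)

T_eq ≈ 62.6 K

R_⋆ = 0.880 × 6.96×10⁸ = 6.12×10⁸ m.
L = 4πR_⋆²σT_⋆⁴ = 4π(6.12×10⁸)² × 5.67×10⁻⁸ × (5600)⁴ = 2.63×10²⁶ W.
S = L/(4πd²) = 5.45 W m⁻².
Energy balance: absorbed = emitted ⇒ πR²·S(1−A) = 4πR²·σT_eq⁴, so T_eq⁴ = S(1−A)/(4σ).
T_eq = [5.45 × 0.64 / (4 × 5.67×10⁻⁸)]^(1/4) = (1.54×10⁷)^(1/4) = 62.6 K.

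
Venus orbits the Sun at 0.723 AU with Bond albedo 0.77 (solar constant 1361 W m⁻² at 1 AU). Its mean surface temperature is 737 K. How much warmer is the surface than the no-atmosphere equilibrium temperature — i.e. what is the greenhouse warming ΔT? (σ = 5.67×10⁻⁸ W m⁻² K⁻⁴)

ΔT ≈ 510.3 K

S = 1361/0.723² = 2604 W m⁻².
T_eq = [S(1−A)/(4σ)]^(1/4) = [2604×0.23/(4×5.67×10⁻⁸)]^(1/4) = 226.7 K.
ΔT = T_surf − T_eq = 737 − 226.7.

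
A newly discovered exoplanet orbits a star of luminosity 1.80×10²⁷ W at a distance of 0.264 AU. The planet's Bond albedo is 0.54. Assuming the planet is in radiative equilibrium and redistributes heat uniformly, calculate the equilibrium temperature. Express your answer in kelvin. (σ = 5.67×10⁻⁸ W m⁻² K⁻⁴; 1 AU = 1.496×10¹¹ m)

d = 0.264 AU = 3.95×10¹⁰ m.
Flux: S = L/(4πd²) = 1.80×10²⁷/(4π×(3.95×10¹⁰)²) = 9.18×10⁴ W m⁻².
Energy balance: absorbed = emitted ⇒ πR²·S(1−A) = 4πR²·σT_eq⁴, so T_eq⁴ = S(1−A)/(4σ).
T_eq = [9.18×10⁴ × 0.46 / (4 × 5.67×10⁻⁸)]^(1/4) = (1.86×10¹¹)^(1/4) = 657 K.

T_eq ≈ 657 K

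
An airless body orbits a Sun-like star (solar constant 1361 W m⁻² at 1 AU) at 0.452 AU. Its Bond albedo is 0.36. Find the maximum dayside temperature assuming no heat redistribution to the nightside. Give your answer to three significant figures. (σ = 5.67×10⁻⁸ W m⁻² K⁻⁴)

Flux at 0.452 AU: S = 1361/0.452² = 6660 W m⁻².
With no redistribution each surface element balances locally: S(1−A) = σT⁴.
T = [6660 × 0.64 / 5.67×10⁻⁸]^(1/4) = (7.52×10¹⁰)^(1/4) = 524 K.

T_ss ≈ 524 K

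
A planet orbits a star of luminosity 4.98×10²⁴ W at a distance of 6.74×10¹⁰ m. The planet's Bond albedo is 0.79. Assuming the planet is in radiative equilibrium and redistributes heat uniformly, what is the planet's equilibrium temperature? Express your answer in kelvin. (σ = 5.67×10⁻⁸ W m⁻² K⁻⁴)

Flux: S = L/(4πd²) = 4.98×10²⁴/(4π×(6.74×10¹⁰)²) = 87.2 W m⁻².
Energy balance: absorbed = emitted ⇒ πR²·S(1−A) = 4πR²·σT_eq⁴, so T_eq⁴ = S(1−A)/(4σ).
T_eq = [87.2 × 0.21 / (4 × 5.67×10⁻⁸)]^(1/4) = (8.08×10⁷)^(1/4) = 94.8 K.

T_eq ≈ 94.8 K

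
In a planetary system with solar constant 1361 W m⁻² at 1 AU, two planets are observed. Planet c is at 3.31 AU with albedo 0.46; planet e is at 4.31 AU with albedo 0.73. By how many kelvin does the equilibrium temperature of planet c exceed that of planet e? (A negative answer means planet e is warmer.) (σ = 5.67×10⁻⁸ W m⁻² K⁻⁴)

T_eq = [S₀(1−A)/(4σd²)]^(1/4), so T ∝ (1−A)^(1/4) / √d.
T₁ = [1361×0.54/(4×5.67×10⁻⁸×3.31²)]^(1/4) = 131.14 K.
T₂ = [1361×0.27/(4×5.67×10⁻⁸×4.31²)]^(1/4) = 96.64 K.

ΔT ≈ 34.5 K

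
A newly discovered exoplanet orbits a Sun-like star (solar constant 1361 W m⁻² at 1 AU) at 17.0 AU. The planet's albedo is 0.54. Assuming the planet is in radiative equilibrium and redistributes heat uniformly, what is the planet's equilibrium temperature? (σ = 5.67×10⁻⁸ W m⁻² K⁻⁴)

Flux at 17.0 AU: S = 1361/17.0² = 4.71 W m⁻².
Energy balance: absorbed = emitted ⇒ πR²·S(1−A) = 4πR²·σT_eq⁴, so T_eq⁴ = S(1−A)/(4σ).
T_eq = [4.71 × 0.46 / (4 × 5.67×10⁻⁸)]^(1/4) = (9.55×10⁶)^(1/4) = 55.6 K.

T_eq ≈ 55.6 K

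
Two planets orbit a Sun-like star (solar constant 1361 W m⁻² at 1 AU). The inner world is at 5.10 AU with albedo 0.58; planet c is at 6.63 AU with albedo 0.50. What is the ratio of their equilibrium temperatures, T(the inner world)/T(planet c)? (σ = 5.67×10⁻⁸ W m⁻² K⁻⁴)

T₁/T₂ ≈ 1.092

T_eq = [S₀(1−A)/(4σd²)]^(1/4), so T ∝ (1−A)^(1/4) / √d.
T₁ = [1361×0.42/(4×5.67×10⁻⁸×5.10²)]^(1/4) = 99.22 K.
T₂ = [1361×0.50/(4×5.67×10⁻⁸×6.63²)]^(1/4) = 90.89 K.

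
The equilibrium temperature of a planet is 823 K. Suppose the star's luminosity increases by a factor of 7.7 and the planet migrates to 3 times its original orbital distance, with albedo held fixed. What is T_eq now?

T_eq ≈ 792 K

T_eq ∝ L^(1/4) · d^(−1/2).
T′ = 823 × 7.7^(1/4) / 3^(1/2) = 792 K.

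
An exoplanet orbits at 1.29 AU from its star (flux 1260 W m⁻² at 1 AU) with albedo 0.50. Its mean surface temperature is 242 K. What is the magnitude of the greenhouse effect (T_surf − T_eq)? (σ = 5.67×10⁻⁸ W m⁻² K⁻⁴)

ΔT ≈ 39.9 K

S = 1260/1.29² = 757.2 W m⁻².
T_eq = [S(1−A)/(4σ)]^(1/4) = [757.2×0.50/(4×5.67×10⁻⁸)]^(1/4) = 202.1 K.
ΔT = T_surf − T_eq = 242 − 202.1.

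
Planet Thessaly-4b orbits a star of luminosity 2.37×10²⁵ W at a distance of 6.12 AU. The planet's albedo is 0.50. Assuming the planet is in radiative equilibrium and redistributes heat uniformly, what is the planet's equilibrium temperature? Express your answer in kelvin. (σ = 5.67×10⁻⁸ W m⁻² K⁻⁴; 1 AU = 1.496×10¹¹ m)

T_eq ≈ 47.2 K

d = 6.12 AU = 9.16×10¹¹ m.
Flux: S = L/(4πd²) = 2.37×10²⁵/(4π×(9.16×10¹¹)²) = 2.25 W m⁻².
Energy balance: absorbed = emitted ⇒ πR²·S(1−A) = 4πR²·σT_eq⁴, so T_eq⁴ = S(1−A)/(4σ).
T_eq = [2.25 × 0.50 / (4 × 5.67×10⁻⁸)]^(1/4) = (4.96×10⁶)^(1/4) = 47.2 K.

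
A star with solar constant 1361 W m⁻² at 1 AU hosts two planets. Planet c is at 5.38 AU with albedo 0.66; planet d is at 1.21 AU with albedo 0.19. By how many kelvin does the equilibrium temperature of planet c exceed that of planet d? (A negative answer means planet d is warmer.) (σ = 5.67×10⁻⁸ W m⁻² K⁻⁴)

ΔT ≈ -148.4 K

T_eq = [S₀(1−A)/(4σd²)]^(1/4), so T ∝ (1−A)^(1/4) / √d.
T₁ = [1361×0.34/(4×5.67×10⁻⁸×5.38²)]^(1/4) = 91.63 K.
T₂ = [1361×0.81/(4×5.67×10⁻⁸×1.21²)]^(1/4) = 240.04 K.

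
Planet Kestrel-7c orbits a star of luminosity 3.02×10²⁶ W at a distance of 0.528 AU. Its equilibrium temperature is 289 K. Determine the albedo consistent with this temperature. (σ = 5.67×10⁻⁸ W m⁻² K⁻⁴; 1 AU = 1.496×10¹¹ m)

d = 0.528 AU = 7.90×10¹⁰ m.
Flux: S = L/(4πd²) = 3.02×10²⁶/(4π×(7.90×10¹⁰)²) = 3850 W m⁻².
From T_eq⁴ = S(1−A)/(4σ): 1−A = 4σT_eq⁴/S.
1−A = 4 × 5.67×10⁻⁸ × (289)⁴ / 3850 = 0.411.

A ≈ 0.59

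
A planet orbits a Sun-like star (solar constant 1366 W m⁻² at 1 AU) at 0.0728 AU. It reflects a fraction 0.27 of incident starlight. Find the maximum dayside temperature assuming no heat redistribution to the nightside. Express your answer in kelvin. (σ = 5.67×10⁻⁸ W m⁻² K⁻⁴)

Flux at 0.0728 AU: S = 1366/0.0728² = 2.58×10⁵ W m⁻².
With no redistribution each surface element balances locally: S(1−A) = σT⁴.
T = [2.58×10⁵ × 0.73 / 5.67×10⁻⁸]^(1/4) = (3.32×10¹²)^(1/4) = 1350 K.

T_ss ≈ 1350 K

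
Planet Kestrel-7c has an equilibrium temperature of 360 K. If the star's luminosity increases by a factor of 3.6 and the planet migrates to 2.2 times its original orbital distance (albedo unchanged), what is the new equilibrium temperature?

T_eq ∝ L^(1/4) · d^(−1/2).
T′ = 360 × 3.6^(1/4) / 2.2^(1/2) = 334 K.

T_eq ≈ 334 K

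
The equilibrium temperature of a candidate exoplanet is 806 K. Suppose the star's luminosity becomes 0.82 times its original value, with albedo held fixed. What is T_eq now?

T_eq ∝ L^(1/4) · d^(−1/2).
T′ = 806 × 0.82^(1/4) = 767 K.

T_eq ≈ 767 K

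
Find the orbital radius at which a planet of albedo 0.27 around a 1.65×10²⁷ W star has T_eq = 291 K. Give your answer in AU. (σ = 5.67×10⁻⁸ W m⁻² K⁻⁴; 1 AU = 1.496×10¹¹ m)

d ≈ 1.62 AU

From T_eq⁴ = L(1−A)/(16πσd²): d = √[L(1−A)/(16πσT_eq⁴)].
d = √[1.65×10²⁷ × 0.73 / (16π × 5.67×10⁻⁸ × (291)⁴)] = 2.43×10¹¹ m = 1.62 AU.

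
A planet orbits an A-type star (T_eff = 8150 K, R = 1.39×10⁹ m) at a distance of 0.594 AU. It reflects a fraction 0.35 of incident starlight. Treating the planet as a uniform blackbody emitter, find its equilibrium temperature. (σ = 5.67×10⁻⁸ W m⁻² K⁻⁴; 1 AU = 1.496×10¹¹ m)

T_eq ≈ 647 K

d = 0.594 AU = 8.89×10¹⁰ m.
L = 4πR_⋆²σT_⋆⁴ = 4π(1.39×10⁹)² × 5.67×10⁻⁸ × (8150)⁴ = 6.07×10²⁷ W.
S = L/(4πd²) = 6.12×10⁴ W m⁻².
Energy balance: absorbed = emitted ⇒ πR²·S(1−A) = 4πR²·σT_eq⁴, so T_eq⁴ = S(1−A)/(4σ).
T_eq = [6.12×10⁴ × 0.65 / (4 × 5.67×10⁻⁸)]^(1/4) = (1.75×10¹¹)^(1/4) = 647 K.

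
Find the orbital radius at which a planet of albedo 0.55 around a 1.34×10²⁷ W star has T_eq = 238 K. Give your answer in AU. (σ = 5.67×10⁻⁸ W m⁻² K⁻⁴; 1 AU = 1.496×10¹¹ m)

From T_eq⁴ = L(1−A)/(16πσd²): d = √[L(1−A)/(16πσT_eq⁴)].
d = √[1.34×10²⁷ × 0.45 / (16π × 5.67×10⁻⁸ × (238)⁴)] = 2.57×10¹¹ m = 1.72 AU.

d ≈ 1.72 AU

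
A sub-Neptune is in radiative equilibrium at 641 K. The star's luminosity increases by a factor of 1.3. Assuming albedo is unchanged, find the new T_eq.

T_eq ∝ L^(1/4) · d^(−1/2).
T′ = 641 × 1.3^(1/4) = 684 K.

T_eq ≈ 684 K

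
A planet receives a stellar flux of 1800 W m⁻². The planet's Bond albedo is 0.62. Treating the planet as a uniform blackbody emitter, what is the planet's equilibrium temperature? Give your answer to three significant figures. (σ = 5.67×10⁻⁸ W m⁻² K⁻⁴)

T_eq ≈ 234 K

Energy balance: absorbed = emitted ⇒ πR²·S(1−A) = 4πR²·σT_eq⁴, so T_eq⁴ = S(1−A)/(4σ).
T_eq = [1800 × 0.38 / (4 × 5.67×10⁻⁸)]^(1/4) = (3.02×10⁹)^(1/4) = 234 K.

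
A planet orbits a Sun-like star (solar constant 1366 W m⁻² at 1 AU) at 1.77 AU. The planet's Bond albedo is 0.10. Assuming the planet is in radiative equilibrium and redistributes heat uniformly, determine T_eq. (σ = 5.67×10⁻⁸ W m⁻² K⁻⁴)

T_eq ≈ 204 K

Flux at 1.77 AU: S = 1366/1.77² = 436 W m⁻².
Energy balance: absorbed = emitted ⇒ πR²·S(1−A) = 4πR²·σT_eq⁴, so T_eq⁴ = S(1−A)/(4σ).
T_eq = [436 × 0.90 / (4 × 5.67×10⁻⁸)]^(1/4) = (1.73×10⁹)^(1/4) = 204 K.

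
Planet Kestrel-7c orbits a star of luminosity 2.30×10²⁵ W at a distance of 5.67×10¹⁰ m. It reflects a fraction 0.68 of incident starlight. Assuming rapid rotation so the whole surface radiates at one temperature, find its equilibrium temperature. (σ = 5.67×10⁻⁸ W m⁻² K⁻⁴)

T_eq ≈ 168 K

Flux: S = L/(4πd²) = 2.30×10²⁵/(4π×(5.67×10¹⁰)²) = 569 W m⁻².
Energy balance: absorbed = emitted ⇒ πR²·S(1−A) = 4πR²·σT_eq⁴, so T_eq⁴ = S(1−A)/(4σ).
T_eq = [569 × 0.32 / (4 × 5.67×10⁻⁸)]^(1/4) = (8.03×10⁸)^(1/4) = 168 K.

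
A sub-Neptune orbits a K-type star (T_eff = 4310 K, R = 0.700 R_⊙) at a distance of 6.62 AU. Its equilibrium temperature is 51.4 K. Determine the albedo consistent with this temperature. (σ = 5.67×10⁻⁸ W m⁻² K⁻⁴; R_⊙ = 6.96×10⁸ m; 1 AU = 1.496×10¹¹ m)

R_⋆ = 0.700 × 6.96×10⁸ = 4.87×10⁸ m.
d = 6.62 AU = 9.90×10¹¹ m.
L = 4πR_⋆²σT_⋆⁴ = 4π(4.87×10⁸)² × 5.67×10⁻⁸ × (4310)⁴ = 5.84×10²⁵ W.
S = L/(4πd²) = 4.74 W m⁻².
From T_eq⁴ = S(1−A)/(4σ): 1−A = 4σT_eq⁴/S.
1−A = 4 × 5.67×10⁻⁸ × (51.4)⁴ / 4.74 = 0.334.

A ≈ 0.67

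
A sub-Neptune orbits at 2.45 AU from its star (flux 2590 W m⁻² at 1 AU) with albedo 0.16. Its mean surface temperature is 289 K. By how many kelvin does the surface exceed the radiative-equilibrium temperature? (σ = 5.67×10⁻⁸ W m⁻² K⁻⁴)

ΔT ≈ 89.1 K

S = 2590/2.45² = 431.5 W m⁻².
T_eq = [S(1−A)/(4σ)]^(1/4) = [431.5×0.84/(4×5.67×10⁻⁸)]^(1/4) = 199.9 K.
ΔT = T_surf − T_eq = 289 − 199.9.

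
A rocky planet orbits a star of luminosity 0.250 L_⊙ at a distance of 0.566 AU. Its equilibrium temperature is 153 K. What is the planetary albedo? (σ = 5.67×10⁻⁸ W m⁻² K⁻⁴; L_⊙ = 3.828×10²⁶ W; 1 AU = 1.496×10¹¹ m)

A ≈ 0.88

d = 0.566 AU = 8.47×10¹⁰ m.
L = 0.250 × 3.828×10²⁶ = 9.57×10²⁵ W.
Flux: S = L/(4πd²) = 9.57×10²⁵/(4π×(8.47×10¹⁰)²) = 1060 W m⁻².
From T_eq⁴ = S(1−A)/(4σ): 1−A = 4σT_eq⁴/S.
1−A = 4 × 5.67×10⁻⁸ × (153)⁴ / 1060 = 0.117.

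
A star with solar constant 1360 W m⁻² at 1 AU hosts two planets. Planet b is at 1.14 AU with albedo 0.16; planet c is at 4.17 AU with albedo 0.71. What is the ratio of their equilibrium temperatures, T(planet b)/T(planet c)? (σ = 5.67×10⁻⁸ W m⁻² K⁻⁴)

T_eq = [S₀(1−A)/(4σd²)]^(1/4), so T ∝ (1−A)^(1/4) / √d.
T₁ = [1360×0.84/(4×5.67×10⁻⁸×1.14²)]^(1/4) = 249.51 K.
T₂ = [1360×0.29/(4×5.67×10⁻⁸×4.17²)]^(1/4) = 100.00 K.

T₁/T₂ ≈ 2.495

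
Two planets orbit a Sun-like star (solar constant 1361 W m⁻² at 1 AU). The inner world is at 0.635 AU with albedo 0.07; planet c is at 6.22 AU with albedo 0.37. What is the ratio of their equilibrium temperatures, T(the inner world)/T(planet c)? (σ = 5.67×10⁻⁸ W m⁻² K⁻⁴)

T₁/T₂ ≈ 3.450

T_eq = [S₀(1−A)/(4σd²)]^(1/4), so T ∝ (1−A)^(1/4) / √d.
T₁ = [1361×0.93/(4×5.67×10⁻⁸×0.635²)]^(1/4) = 342.99 K.
T₂ = [1361×0.63/(4×5.67×10⁻⁸×6.22²)]^(1/4) = 99.42 K.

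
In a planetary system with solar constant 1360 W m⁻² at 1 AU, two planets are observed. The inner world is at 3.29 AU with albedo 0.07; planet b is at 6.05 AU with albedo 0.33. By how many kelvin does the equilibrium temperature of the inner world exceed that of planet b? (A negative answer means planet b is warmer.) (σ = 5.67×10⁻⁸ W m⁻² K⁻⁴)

ΔT ≈ 48.3 K

T_eq = [S₀(1−A)/(4σd²)]^(1/4), so T ∝ (1−A)^(1/4) / √d.
T₁ = [1360×0.93/(4×5.67×10⁻⁸×3.29²)]^(1/4) = 150.66 K.
T₂ = [1360×0.67/(4×5.67×10⁻⁸×6.05²)]^(1/4) = 102.36 K.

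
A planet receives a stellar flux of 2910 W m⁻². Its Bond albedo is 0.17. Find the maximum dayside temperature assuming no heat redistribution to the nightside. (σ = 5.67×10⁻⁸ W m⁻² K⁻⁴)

With no redistribution each surface element balances locally: S(1−A) = σT⁴.
T = [2910 × 0.83 / 5.67×10⁻⁸]^(1/4) = (4.26×10¹⁰)^(1/4) = 454 K.

T_ss ≈ 454 K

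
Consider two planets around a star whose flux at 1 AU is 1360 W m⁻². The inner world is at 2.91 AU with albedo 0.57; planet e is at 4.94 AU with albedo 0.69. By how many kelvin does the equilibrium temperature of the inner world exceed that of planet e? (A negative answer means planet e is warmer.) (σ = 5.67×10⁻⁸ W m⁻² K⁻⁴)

ΔT ≈ 38.7 K

T_eq = [S₀(1−A)/(4σd²)]^(1/4), so T ∝ (1−A)^(1/4) / √d.
T₁ = [1360×0.43/(4×5.67×10⁻⁸×2.91²)]^(1/4) = 132.10 K.
T₂ = [1360×0.31/(4×5.67×10⁻⁸×4.94²)]^(1/4) = 93.42 K.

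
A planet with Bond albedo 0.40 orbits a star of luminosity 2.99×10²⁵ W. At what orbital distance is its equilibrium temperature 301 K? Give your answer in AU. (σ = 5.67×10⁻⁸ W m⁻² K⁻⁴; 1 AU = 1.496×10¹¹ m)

From T_eq⁴ = L(1−A)/(16πσd²): d = √[L(1−A)/(16πσT_eq⁴)].
d = √[2.99×10²⁵ × 0.60 / (16π × 5.67×10⁻⁸ × (301)⁴)] = 2.77×10¹⁰ m = 0.185 AU.

d ≈ 0.185 AU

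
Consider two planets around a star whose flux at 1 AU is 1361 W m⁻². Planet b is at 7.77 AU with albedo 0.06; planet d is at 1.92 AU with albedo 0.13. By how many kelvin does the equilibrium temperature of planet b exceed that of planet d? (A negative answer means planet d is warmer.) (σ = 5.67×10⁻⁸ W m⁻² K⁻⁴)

ΔT ≈ -95.7 K

T_eq = [S₀(1−A)/(4σd²)]^(1/4), so T ∝ (1−A)^(1/4) / √d.
T₁ = [1361×0.94/(4×5.67×10⁻⁸×7.77²)]^(1/4) = 98.32 K.
T₂ = [1361×0.87/(4×5.67×10⁻⁸×1.92²)]^(1/4) = 193.99 K.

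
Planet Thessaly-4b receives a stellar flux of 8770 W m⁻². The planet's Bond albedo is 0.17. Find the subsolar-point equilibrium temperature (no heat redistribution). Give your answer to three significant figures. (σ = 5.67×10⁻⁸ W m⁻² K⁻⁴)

T_ss ≈ 599 K

At the subsolar point the surface absorbs S(1−A) and emits σT⁴ per unit area — no factor of 4, since only the local patch is in balance.
T = [8770 × 0.83 / 5.67×10⁻⁸]^(1/4) = (1.28×10¹¹)^(1/4) = 599 K.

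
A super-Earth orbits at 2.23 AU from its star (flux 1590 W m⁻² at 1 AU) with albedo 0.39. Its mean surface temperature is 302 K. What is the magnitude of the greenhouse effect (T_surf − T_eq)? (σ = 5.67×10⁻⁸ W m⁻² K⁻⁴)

S = 1590/2.23² = 319.7 W m⁻².
T_eq = [S(1−A)/(4σ)]^(1/4) = [319.7×0.61/(4×5.67×10⁻⁸)]^(1/4) = 171.2 K.
ΔT = T_surf − T_eq = 302 − 171.2.

ΔT ≈ 130.8 K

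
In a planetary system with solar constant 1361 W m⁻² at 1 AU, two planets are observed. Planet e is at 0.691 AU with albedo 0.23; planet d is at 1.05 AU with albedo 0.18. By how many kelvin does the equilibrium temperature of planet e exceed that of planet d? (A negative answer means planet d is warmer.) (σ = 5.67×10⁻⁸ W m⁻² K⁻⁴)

T_eq = [S₀(1−A)/(4σd²)]^(1/4), so T ∝ (1−A)^(1/4) / √d.
T₁ = [1361×0.77/(4×5.67×10⁻⁸×0.691²)]^(1/4) = 313.64 K.
T₂ = [1361×0.82/(4×5.67×10⁻⁸×1.05²)]^(1/4) = 258.47 K.

ΔT ≈ 55.2 K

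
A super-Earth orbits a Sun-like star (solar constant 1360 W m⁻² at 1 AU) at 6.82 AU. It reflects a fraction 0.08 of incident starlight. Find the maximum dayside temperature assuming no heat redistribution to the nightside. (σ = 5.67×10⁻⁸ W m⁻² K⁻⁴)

Flux at 6.82 AU: S = 1360/6.82² = 29.2 W m⁻².
With no redistribution each surface element balances locally: S(1−A) = σT⁴.
T = [29.2 × 0.92 / 5.67×10⁻⁸]^(1/4) = (4.74×10⁸)^(1/4) = 148 K.

T_ss ≈ 148 K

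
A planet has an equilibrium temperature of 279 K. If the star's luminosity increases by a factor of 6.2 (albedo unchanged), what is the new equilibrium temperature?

T_eq ∝ L^(1/4) · d^(−1/2).
T′ = 279 × 6.2^(1/4) = 440 K.

T_eq ≈ 440 K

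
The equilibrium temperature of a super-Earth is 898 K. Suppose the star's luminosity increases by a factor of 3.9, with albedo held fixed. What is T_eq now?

T_eq ∝ L^(1/4) · d^(−1/2).
T′ = 898 × 3.9^(1/4) = 1260 K.

T_eq ≈ 1260 K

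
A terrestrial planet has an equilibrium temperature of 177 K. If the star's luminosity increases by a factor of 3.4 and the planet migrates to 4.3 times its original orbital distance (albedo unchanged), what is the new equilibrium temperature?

T_eq ∝ L^(1/4) · d^(−1/2).
T′ = 177 × 3.4^(1/4) / 4.3^(1/2) = 116 K.

T_eq ≈ 116 K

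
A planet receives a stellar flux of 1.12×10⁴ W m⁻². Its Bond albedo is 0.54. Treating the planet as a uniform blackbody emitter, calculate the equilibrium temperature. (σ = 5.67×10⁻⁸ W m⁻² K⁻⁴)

T_eq ≈ 388 K

Energy balance: absorbed = emitted ⇒ πR²·S(1−A) = 4πR²·σT_eq⁴, so T_eq⁴ = S(1−A)/(4σ).
T_eq = [1.12×10⁴ × 0.46 / (4 × 5.67×10⁻⁸)]^(1/4) = (2.27×10¹⁰)^(1/4) = 388 K.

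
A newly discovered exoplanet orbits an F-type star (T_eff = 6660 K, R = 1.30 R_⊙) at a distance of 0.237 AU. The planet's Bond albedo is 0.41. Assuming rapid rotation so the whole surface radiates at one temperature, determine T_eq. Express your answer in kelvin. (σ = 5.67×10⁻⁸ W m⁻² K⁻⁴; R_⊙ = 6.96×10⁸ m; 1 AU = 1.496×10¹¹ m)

R_⋆ = 1.30 × 6.96×10⁸ = 9.05×10⁸ m.
d = 0.237 AU = 3.55×10¹⁰ m.
L = 4πR_⋆²σT_⋆⁴ = 4π(9.05×10⁸)² × 5.67×10⁻⁸ × (6660)⁴ = 1.15×10²⁷ W.
S = L/(4πd²) = 7.26×10⁴ W m⁻².
Energy balance: absorbed = emitted ⇒ πR²·S(1−A) = 4πR²·σT_eq⁴, so T_eq⁴ = S(1−A)/(4σ).
T_eq = [7.26×10⁴ × 0.59 / (4 × 5.67×10⁻⁸)]^(1/4) = (1.89×10¹¹)^(1/4) = 659 K.

T_eq ≈ 659 K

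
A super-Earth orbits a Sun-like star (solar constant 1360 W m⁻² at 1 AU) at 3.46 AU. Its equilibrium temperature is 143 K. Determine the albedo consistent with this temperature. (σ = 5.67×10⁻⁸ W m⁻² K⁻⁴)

Flux at 3.46 AU: S = 1360/3.46² = 114 W m⁻².
From T_eq⁴ = S(1−A)/(4σ): 1−A = 4σT_eq⁴/S.
1−A = 4 × 5.67×10⁻⁸ × (143)⁴ / 114 = 0.835.

A ≈ 0.17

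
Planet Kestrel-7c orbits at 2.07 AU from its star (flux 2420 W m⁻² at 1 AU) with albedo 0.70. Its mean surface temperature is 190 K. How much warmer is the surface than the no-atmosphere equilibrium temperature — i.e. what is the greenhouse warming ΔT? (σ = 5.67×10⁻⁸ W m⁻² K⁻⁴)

ΔT ≈ 24.7 K

S = 2420/2.07² = 564.8 W m⁻².
T_eq = [S(1−A)/(4σ)]^(1/4) = [564.8×0.30/(4×5.67×10⁻⁸)]^(1/4) = 165.3 K.
ΔT = T_surf − T_eq = 190 − 165.3.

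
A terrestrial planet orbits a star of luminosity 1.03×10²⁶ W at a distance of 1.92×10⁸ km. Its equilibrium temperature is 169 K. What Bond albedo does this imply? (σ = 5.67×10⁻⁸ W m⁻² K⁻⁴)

A ≈ 0.17

d = 1.92×10⁸ km = 1.92×10¹¹ m.
Flux: S = L/(4πd²) = 1.03×10²⁶/(4π×(1.92×10¹¹)²) = 222 W m⁻².
From T_eq⁴ = S(1−A)/(4σ): 1−A = 4σT_eq⁴/S.
1−A = 4 × 5.67×10⁻⁸ × (169)⁴ / 222 = 0.832.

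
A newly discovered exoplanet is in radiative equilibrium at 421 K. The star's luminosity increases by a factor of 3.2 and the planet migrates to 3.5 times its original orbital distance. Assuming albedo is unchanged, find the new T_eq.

T_eq ∝ L^(1/4) · d^(−1/2).
T′ = 421 × 3.2^(1/4) / 3.5^(1/2) = 301 K.

T_eq ≈ 301 K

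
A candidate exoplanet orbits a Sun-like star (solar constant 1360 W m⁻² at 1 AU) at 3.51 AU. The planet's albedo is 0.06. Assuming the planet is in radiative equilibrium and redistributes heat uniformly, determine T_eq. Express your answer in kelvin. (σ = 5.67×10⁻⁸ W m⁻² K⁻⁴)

T_eq ≈ 146 K

Flux at 3.51 AU: S = 1360/3.51² = 110 W m⁻².
Energy balance: absorbed = emitted ⇒ πR²·S(1−A) = 4πR²·σT_eq⁴, so T_eq⁴ = S(1−A)/(4σ).
T_eq = [110 × 0.94 / (4 × 5.67×10⁻⁸)]^(1/4) = (4.58×10⁸)^(1/4) = 146 K.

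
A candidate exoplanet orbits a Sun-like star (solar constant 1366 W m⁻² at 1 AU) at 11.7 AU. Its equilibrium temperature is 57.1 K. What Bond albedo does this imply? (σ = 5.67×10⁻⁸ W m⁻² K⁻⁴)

A ≈ 0.76

Flux at 11.7 AU: S = 1366/11.7² = 9.98 W m⁻².
From T_eq⁴ = S(1−A)/(4σ): 1−A = 4σT_eq⁴/S.
1−A = 4 × 5.67×10⁻⁸ × (57.1)⁴ / 9.98 = 0.242.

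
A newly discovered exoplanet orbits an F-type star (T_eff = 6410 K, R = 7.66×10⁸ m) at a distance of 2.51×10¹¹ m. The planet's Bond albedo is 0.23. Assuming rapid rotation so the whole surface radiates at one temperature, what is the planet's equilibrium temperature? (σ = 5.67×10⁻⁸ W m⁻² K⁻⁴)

T_eq ≈ 235 K

L = 4πR_⋆²σT_⋆⁴ = 4π(7.66×10⁸)² × 5.67×10⁻⁸ × (6410)⁴ = 7.06×10²⁶ W.
S = L/(4πd²) = 892 W m⁻².
Energy balance: absorbed = emitted ⇒ πR²·S(1−A) = 4πR²·σT_eq⁴, so T_eq⁴ = S(1−A)/(4σ).
T_eq = [892 × 0.77 / (4 × 5.67×10⁻⁸)]^(1/4) = (3.03×10⁹)^(1/4) = 235 K.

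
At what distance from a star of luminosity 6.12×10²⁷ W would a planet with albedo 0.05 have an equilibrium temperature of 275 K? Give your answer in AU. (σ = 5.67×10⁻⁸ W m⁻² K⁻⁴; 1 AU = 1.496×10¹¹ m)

d ≈ 3.99 AU

From T_eq⁴ = L(1−A)/(16πσd²): d = √[L(1−A)/(16πσT_eq⁴)].
d = √[6.12×10²⁷ × 0.95 / (16π × 5.67×10⁻⁸ × (275)⁴)] = 5.97×10¹¹ m = 3.99 AU.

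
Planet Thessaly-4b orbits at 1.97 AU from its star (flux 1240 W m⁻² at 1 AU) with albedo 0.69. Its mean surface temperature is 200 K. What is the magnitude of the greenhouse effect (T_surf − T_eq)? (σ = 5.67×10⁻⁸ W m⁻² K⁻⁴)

ΔT ≈ 55.4 K

S = 1240/1.97² = 319.5 W m⁻².
T_eq = [S(1−A)/(4σ)]^(1/4) = [319.5×0.31/(4×5.67×10⁻⁸)]^(1/4) = 144.6 K.
ΔT = T_surf − T_eq = 200 − 144.6.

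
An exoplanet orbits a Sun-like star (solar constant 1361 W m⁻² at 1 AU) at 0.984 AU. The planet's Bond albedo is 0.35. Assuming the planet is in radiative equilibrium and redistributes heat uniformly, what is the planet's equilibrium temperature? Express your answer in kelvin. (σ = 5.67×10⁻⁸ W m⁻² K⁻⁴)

Flux at 0.984 AU: S = 1361/0.984² = 1410 W m⁻².
Energy balance: absorbed = emitted ⇒ πR²·S(1−A) = 4πR²·σT_eq⁴, so T_eq⁴ = S(1−A)/(4σ).
T_eq = [1410 × 0.65 / (4 × 5.67×10⁻⁸)]^(1/4) = (4.03×10⁹)^(1/4) = 252 K.

T_eq ≈ 252 K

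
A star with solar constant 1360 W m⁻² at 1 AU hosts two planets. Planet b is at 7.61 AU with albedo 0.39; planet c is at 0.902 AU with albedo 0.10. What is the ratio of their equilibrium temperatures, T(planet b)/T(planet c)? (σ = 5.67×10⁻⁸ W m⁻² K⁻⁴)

T₁/T₂ ≈ 0.312

T_eq = [S₀(1−A)/(4σd²)]^(1/4), so T ∝ (1−A)^(1/4) / √d.
T₁ = [1360×0.61/(4×5.67×10⁻⁸×7.61²)]^(1/4) = 89.15 K.
T₂ = [1360×0.90/(4×5.67×10⁻⁸×0.902²)]^(1/4) = 285.39 K.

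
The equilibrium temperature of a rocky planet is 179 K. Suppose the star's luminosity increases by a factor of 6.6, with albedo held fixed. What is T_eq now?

T_eq ∝ L^(1/4) · d^(−1/2).
T′ = 179 × 6.6^(1/4) = 287 K.

T_eq ≈ 287 K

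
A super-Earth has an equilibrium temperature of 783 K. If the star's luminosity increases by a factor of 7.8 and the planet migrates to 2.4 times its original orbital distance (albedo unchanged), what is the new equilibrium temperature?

T_eq ≈ 845 K

T_eq ∝ L^(1/4) · d^(−1/2).
T′ = 783 × 7.8^(1/4) / 2.4^(1/2) = 845 K.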